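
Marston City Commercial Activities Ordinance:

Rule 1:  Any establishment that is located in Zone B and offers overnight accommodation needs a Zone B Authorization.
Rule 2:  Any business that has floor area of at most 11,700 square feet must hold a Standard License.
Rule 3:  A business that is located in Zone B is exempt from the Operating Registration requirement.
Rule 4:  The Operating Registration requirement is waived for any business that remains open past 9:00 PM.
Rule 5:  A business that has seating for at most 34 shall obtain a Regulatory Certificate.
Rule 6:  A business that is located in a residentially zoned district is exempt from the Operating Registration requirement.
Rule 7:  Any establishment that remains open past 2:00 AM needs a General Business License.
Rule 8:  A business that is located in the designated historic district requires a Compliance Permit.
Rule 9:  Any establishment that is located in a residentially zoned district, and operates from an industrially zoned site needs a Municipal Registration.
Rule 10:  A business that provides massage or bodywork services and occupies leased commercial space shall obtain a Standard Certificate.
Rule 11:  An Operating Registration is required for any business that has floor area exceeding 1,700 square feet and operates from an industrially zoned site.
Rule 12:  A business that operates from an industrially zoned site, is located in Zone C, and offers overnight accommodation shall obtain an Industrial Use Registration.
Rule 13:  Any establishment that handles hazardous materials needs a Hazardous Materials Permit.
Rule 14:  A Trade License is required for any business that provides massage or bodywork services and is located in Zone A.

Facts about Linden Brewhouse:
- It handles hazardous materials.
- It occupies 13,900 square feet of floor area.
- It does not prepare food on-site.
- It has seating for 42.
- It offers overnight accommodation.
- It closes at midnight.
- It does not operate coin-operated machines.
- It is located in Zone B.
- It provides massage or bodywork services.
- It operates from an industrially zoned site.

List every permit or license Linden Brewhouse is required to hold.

Rule 1: is located in Zone B; offers overnight accommodation → Zone B Authorization required.
Rule 2: floor area 13,900 square feet > 11,700 square feet → Standard License not required.
Rule 3: is located in Zone B → exempt from Operating Registration.
Rule 4: closes midnight, after 9:00 PM → exempt from Operating Registration.
Rule 5: seating 42 > 34 → Regulatory Certificate not required.
Rule 6: is located in Zone B (not: is located in a residentially zoned district) → Operating Registration exemption does not apply.
Rule 7: closes midnight, at/before 2:00 AM → General Business License not required.
Rule 8: is located in Zone B (not: is located in the designated historic district) → Compliance Permit not required.
Rule 9: is located in Zone B (not: is located in a residentially zoned district); operates from an industrially zoned site → Municipal Registration not required.
Rule 10: provides massage or bodywork services; operates from an industrially zoned site (not: occupies leased commercial space) → Standard Certificate not required.
Rule 11: floor area 13,900 square feet > 1,700 square feet; operates from an industrially zoned site → Operating Registration required.
Rule 12: operates from an industrially zoned site; is located in Zone B (not: is located in Zone C); offers overnight accommodation → Industrial Use Registration not required.
Rule 13: handles hazardous materials → Hazardous Materials Permit required.
Rule 14: provides massage or bodywork services; is located in Zone B (not: is located in Zone A) → Trade License not required.

Hazardous Materials Permit, Zone B Authorization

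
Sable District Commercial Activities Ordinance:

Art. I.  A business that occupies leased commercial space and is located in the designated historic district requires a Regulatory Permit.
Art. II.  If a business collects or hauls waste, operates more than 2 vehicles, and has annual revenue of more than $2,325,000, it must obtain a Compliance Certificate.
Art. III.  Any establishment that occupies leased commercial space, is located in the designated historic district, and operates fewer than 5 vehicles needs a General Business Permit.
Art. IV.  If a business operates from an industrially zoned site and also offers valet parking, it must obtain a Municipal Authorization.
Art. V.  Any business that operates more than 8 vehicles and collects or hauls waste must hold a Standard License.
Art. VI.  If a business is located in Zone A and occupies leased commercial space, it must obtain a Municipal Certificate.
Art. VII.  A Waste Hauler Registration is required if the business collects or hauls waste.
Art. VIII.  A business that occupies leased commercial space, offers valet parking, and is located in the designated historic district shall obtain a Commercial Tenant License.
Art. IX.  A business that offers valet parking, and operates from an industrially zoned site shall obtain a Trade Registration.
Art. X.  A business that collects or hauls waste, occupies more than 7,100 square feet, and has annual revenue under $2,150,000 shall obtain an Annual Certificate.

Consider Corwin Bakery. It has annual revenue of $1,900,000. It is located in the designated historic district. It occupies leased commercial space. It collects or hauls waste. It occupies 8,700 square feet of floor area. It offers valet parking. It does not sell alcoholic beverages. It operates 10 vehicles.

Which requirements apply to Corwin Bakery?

Art. I. occupies leased commercial space; is located in the designated historic district → Regulatory Permit required.
Art. II. collects or hauls waste; vehicles 10 > 2; revenue $1,900,000 ≤ $2,325,000 → Compliance Certificate not required.
Art. III. occupies leased commercial space; is located in the designated historic district; vehicles 10 ≥ 5 → General Business Permit not required.
Art. IV. occupies leased commercial space (not: operates from an industrially zoned site); offers valet parking → Municipal Authorization not required.
Art. V. vehicles 10 > 8; collects or hauls waste → Standard License required.
Art. VI. is located in the designated historic district (not: is located in Zone A); occupies leased commercial space → Municipal Certificate not required.
Art. VII. collects or hauls waste → Waste Hauler Registration required.
Art. VIII. occupies leased commercial space; offers valet parking; is located in the designated historic district → Commercial Tenant License required.
Art. IX. offers valet parking; occupies leased commercial space (not: operates from an industrially zoned site) → Trade Registration not required.
Art. X. collects or hauls waste; floor area 8,700 square feet > 7,100 square feet; revenue $1,900,000 < $2,150,000 → Annual Certificate required.

Annual Certificate, Commercial Tenant License, Regulatory Permit, Standard License, Waste Hauler Registration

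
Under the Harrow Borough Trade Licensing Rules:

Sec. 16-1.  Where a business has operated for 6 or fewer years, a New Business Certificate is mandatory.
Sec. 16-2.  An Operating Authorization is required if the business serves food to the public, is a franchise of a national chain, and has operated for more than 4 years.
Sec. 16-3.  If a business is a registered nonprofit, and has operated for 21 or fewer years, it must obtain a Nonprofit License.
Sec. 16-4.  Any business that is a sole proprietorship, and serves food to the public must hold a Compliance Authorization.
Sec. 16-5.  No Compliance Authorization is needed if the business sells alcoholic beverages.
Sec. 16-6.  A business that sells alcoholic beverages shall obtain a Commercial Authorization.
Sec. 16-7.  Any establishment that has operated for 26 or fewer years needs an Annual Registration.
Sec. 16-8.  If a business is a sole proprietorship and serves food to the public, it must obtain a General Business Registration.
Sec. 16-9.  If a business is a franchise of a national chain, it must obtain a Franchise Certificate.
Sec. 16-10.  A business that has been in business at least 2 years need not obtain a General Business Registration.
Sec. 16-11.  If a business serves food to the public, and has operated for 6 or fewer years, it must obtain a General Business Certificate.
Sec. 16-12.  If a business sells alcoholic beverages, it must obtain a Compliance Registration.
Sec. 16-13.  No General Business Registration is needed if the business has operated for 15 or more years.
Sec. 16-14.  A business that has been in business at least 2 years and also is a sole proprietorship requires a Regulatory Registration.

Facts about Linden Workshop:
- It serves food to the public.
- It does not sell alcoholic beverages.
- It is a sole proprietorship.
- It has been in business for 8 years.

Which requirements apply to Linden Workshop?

Annual Registration, Compliance Authorization, Regulatory Registration

Sec. 16-1. years in business 8 > 6 → New Business Certificate not required.
Sec. 16-2. serves food to the public; is a sole proprietorship (not: is a franchise of a national chain); years in business 8 > 4 → Operating Authorization not required.
Sec. 16-3. is a sole proprietorship (not: is a registered nonprofit); years in business 8 ≤ 21 → Nonprofit License not required.
Sec. 16-4. is a sole proprietorship; serves food to the public → Compliance Authorization required.
Sec. 16-5. does not sell alcoholic beverages → Compliance Authorization exemption does not apply.
Sec. 16-6. does not sell alcoholic beverages → Commercial Authorization not required.
Sec. 16-7. years in business 8 ≤ 26 → Annual Registration required.
Sec. 16-8. is a sole proprietorship; serves food to the public → General Business Registration required.
Sec. 16-9. is a sole proprietorship (not: is a franchise of a national chain) → Franchise Certificate not required.
Sec. 16-10. years in business 8 ≥ 2 → exempt from General Business Registration.
Sec. 16-11. serves food to the public; years in business 8 > 6 → General Business Certificate not required.
Sec. 16-12. does not sell alcoholic beverages → Compliance Registration not required.
Sec. 16-13. years in business 8 < 15 → General Business Registration exemption does not apply.
Sec. 16-14. years in business 8 ≥ 2; is a sole proprietorship → Regulatory Registration required.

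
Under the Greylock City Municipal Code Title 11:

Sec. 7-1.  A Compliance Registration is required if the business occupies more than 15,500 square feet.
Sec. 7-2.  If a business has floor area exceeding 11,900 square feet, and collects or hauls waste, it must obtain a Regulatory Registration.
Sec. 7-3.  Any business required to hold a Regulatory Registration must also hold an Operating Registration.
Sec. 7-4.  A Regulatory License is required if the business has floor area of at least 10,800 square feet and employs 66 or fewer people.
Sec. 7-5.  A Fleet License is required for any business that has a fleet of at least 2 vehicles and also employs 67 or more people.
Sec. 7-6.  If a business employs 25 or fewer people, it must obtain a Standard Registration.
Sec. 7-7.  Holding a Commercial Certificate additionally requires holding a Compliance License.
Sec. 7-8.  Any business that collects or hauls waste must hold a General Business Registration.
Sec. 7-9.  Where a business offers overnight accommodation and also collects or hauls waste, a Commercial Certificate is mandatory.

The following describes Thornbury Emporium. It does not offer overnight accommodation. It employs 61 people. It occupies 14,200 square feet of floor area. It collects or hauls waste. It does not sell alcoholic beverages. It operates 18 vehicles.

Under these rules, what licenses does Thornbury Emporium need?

General Business Registration, Operating Registration, Regulatory License, Regulatory Registration

Sec. 7-1. floor area 14,200 square feet ≤ 15,500 square feet → Compliance Registration not required.
Sec. 7-2. floor area 14,200 square feet > 11,900 square feet; collects or hauls waste → Regulatory Registration required.
Sec. 7-3. Regulatory Registration is required → Operating Registration also required.
Sec. 7-4. floor area 14,200 square feet ≥ 10,800 square feet; employees 61 ≤ 66 → Regulatory License required.
Sec. 7-5. vehicles 18 ≥ 2; employees 61 < 67 → Fleet License not required.
Sec. 7-6. employees 61 > 25 → Standard Registration not required.
Sec. 7-7. Commercial Certificate is not required → no effect.
Sec. 7-8. collects or hauls waste → General Business Registration required.
Sec. 7-9. does not offer overnight accommodation; collects or hauls waste → Commercial Certificate not required.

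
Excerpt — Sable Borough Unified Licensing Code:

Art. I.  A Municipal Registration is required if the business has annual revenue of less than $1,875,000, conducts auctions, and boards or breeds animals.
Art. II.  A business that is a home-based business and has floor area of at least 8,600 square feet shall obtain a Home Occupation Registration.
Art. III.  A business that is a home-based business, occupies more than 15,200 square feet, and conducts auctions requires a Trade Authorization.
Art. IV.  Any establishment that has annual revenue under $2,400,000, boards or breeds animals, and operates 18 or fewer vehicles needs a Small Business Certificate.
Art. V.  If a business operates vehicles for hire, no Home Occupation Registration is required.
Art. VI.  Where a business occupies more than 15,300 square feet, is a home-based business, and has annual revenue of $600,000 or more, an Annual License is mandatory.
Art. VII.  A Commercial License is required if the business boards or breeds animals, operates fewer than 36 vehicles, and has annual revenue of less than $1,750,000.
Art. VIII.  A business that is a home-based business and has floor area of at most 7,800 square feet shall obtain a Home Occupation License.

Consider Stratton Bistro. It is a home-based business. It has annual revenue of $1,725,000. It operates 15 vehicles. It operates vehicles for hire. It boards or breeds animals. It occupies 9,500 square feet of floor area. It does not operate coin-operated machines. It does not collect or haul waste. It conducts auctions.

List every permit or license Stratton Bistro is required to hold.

Art. I. revenue $1,725,000 < $1,875,000; conducts auctions; boards or breeds animals → Municipal Registration required.
Art. II. is a home-based business; floor area 9,500 square feet ≥ 8,600 square feet → Home Occupation Registration required.
Art. III. is a home-based business; floor area 9,500 square feet ≤ 15,200 square feet; conducts auctions → Trade Authorization not required.
Art. IV. revenue $1,725,000 < $2,400,000; boards or breeds animals; vehicles 15 ≤ 18 → Small Business Certificate required.
Art. V. operates vehicles for hire → exempt from Home Occupation Registration.
Art. VI. floor area 9,500 square feet ≤ 15,300 square feet; is a home-based business; revenue $1,725,000 ≥ $600,000 → Annual License not required.
Art. VII. boards or breeds animals; vehicles 15 < 36; revenue $1,725,000 < $1,750,000 → Commercial License required.
Art. VIII. is a home-based business; floor area 9,500 square feet > 7,800 square feet → Home Occupation License not required.

Commercial License, Municipal Registration, Small Business Certificate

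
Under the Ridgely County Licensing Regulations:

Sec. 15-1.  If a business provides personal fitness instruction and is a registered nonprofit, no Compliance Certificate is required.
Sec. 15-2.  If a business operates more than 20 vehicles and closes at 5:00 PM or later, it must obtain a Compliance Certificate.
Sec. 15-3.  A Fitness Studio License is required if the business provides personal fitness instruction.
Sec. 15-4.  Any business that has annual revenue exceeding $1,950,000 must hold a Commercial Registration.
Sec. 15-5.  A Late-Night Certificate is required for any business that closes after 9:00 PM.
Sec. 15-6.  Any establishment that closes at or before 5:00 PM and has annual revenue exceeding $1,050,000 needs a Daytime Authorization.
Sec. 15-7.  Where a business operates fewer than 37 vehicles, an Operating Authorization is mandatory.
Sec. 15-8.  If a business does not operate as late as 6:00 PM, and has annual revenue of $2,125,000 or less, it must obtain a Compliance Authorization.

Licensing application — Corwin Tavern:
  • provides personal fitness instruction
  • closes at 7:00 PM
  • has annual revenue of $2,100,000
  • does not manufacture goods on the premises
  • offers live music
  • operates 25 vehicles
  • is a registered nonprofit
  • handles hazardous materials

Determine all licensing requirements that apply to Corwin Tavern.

Commercial Registration, Fitness Studio License, Operating Authorization

Sec. 15-1. provides personal fitness instruction; is a registered nonprofit → exempt from Compliance Certificate.
Sec. 15-2. vehicles 25 > 20; closes 7:00 PM, after 5:00 PM → Compliance Certificate required.
Sec. 15-3. provides personal fitness instruction → Fitness Studio License required.
Sec. 15-4. revenue $2,100,000 > $1,950,000 → Commercial Registration required.
Sec. 15-5. closes 7:00 PM, at/before 9:00 PM → Late-Night Certificate not required.
Sec. 15-6. closes 7:00 PM, after 5:00 PM; revenue $2,100,000 > $1,050,000 → Daytime Authorization not required.
Sec. 15-7. vehicles 25 < 37 → Operating Authorization required.
Sec. 15-8. closes 7:00 PM, after 6:00 PM; revenue $2,100,000 ≤ $2,125,000 → Compliance Authorization not required.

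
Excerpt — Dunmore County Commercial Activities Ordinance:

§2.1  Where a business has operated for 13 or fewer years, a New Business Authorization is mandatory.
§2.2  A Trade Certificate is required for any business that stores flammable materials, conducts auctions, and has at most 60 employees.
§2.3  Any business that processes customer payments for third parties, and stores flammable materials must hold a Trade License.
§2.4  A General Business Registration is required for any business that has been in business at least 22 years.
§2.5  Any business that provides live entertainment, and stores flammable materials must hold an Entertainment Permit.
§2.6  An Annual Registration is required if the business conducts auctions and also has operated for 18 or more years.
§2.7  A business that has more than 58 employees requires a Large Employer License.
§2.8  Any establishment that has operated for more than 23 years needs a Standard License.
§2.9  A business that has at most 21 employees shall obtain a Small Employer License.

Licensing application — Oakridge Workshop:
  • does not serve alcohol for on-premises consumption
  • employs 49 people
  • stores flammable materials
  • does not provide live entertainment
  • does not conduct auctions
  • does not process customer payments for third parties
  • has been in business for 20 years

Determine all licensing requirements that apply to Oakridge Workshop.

None

§2.1 years in business 20 > 13 → New Business Authorization not required.
§2.2 stores flammable materials; does not conduct auctions; employees 49 ≤ 60 → Trade Certificate not required.
§2.3 does not process customer payments for third parties; stores flammable materials → Trade License not required.
§2.4 years in business 20 < 22 → General Business Registration not required.
§2.5 does not provide live entertainment; stores flammable materials → Entertainment Permit not required.
§2.6 does not conduct auctions; years in business 20 ≥ 18 → Annual Registration not required.
§2.7 employees 49 ≤ 58 → Large Employer License not required.
§2.8 years in business 20 ≤ 23 → Standard License not required.
§2.9 employees 49 > 21 → Small Employer License not required.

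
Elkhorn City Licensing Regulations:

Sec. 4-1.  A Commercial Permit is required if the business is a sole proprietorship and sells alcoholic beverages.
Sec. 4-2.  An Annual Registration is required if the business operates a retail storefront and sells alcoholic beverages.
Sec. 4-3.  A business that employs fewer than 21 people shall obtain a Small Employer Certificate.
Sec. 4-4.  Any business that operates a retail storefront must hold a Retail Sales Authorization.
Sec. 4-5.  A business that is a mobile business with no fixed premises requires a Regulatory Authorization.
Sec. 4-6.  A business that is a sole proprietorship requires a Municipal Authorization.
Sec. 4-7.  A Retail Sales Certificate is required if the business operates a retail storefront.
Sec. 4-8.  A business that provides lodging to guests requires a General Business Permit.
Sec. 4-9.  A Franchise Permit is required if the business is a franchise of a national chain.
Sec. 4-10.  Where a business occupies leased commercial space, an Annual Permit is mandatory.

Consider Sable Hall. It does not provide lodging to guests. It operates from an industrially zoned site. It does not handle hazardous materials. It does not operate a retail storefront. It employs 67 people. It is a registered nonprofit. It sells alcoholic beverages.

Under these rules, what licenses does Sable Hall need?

None

Sec. 4-1. is a registered nonprofit (not: is a sole proprietorship); sells alcoholic beverages → Commercial Permit not required.
Sec. 4-2. does not operate a retail storefront; sells alcoholic beverages → Annual Registration not required.
Sec. 4-3. employees 67 ≥ 21 → Small Employer Certificate not required.
Sec. 4-4. does not operate a retail storefront → Retail Sales Authorization not required.
Sec. 4-5. operates from an industrially zoned site (not: is a mobile business with no fixed premises) → Regulatory Authorization not required.
Sec. 4-6. is a registered nonprofit (not: is a sole proprietorship) → Municipal Authorization not required.
Sec. 4-7. does not operate a retail storefront → Retail Sales Certificate not required.
Sec. 4-8. does not provide lodging to guests → General Business Permit not required.
Sec. 4-9. is a registered nonprofit (not: is a franchise of a national chain) → Franchise Permit not required.
Sec. 4-10. operates from an industrially zoned site (not: occupies leased commercial space) → Annual Permit not required.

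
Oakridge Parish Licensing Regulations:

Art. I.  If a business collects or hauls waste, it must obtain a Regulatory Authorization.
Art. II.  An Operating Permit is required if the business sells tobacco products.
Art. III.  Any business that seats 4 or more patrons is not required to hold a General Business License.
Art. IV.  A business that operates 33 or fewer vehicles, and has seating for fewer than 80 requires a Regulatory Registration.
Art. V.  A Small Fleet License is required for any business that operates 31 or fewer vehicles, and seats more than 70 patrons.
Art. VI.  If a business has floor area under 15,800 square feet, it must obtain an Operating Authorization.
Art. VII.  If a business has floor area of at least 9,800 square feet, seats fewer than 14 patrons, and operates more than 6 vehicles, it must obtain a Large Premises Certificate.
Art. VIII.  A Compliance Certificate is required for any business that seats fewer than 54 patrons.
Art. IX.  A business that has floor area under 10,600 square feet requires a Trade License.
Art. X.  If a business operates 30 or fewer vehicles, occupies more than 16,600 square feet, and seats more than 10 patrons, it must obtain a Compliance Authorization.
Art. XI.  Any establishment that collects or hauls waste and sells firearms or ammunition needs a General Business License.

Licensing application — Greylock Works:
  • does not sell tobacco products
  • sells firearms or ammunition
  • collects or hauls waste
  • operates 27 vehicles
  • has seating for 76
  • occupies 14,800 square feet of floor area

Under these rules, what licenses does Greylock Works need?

Operating Authorization, Regulatory Authorization, Regulatory Registration, Small Fleet License

Art. I. collects or hauls waste → Regulatory Authorization required.
Art. II. does not sell tobacco products → Operating Permit not required.
Art. III. seating 76 ≥ 4 → exempt from General Business License.
Art. IV. vehicles 27 ≤ 33; seating 76 < 80 → Regulatory Registration required.
Art. V. vehicles 27 ≤ 31; seating 76 > 70 → Small Fleet License required.
Art. VI. floor area 14,800 square feet < 15,800 square feet → Operating Authorization required.
Art. VII. floor area 14,800 square feet ≥ 9,800 square feet; seating 76 ≥ 14; vehicles 27 > 6 → Large Premises Certificate not required.
Art. VIII. seating 76 ≥ 54 → Compliance Certificate not required.
Art. IX. floor area 14,800 square feet ≥ 10,600 square feet → Trade License not required.
Art. X. vehicles 27 ≤ 30; floor area 14,800 square feet ≤ 16,600 square feet; seating 76 > 10 → Compliance Authorization not required.
Art. XI. collects or hauls waste; sells firearms or ammunition → General Business License required.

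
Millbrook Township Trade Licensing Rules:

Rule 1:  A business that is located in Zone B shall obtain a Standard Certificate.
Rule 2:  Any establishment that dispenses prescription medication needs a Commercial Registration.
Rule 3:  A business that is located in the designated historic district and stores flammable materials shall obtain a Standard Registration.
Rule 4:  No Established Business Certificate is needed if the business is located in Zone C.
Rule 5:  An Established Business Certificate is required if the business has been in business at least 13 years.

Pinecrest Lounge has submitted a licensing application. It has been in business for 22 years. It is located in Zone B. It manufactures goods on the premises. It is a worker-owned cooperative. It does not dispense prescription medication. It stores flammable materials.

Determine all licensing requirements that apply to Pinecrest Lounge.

Rule 1: is located in Zone B → Standard Certificate required.
Rule 2: does not dispense prescription medication → Commercial Registration not required.
Rule 3: is located in Zone B (not: is located in the designated historic district); stores flammable materials → Standard Registration not required.
Rule 4: is located in Zone B (not: is located in Zone C) → Established Business Certificate exemption does not apply.
Rule 5: years in business 22 ≥ 13 → Established Business Certificate required.

Established Business Certificate, Standard Certificate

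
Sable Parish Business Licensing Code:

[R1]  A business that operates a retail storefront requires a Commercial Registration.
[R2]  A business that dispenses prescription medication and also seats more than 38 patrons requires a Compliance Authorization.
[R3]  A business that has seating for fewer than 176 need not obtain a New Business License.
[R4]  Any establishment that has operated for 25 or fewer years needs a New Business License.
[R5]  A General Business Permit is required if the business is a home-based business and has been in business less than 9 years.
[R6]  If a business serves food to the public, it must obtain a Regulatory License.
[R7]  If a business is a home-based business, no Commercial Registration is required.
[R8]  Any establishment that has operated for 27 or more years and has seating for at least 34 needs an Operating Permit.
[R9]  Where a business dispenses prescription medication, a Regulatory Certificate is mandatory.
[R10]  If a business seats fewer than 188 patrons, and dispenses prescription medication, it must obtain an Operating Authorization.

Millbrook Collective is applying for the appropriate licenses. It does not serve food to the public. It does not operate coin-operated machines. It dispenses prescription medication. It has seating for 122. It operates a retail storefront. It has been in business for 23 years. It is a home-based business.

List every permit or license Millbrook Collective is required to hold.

[R1] operates a retail storefront → Commercial Registration required.
[R2] dispenses prescription medication; seating 122 > 38 → Compliance Authorization required.
[R3] seating 122 < 176 → exempt from New Business License.
[R4] years in business 23 ≤ 25 → New Business License required.
[R5] is a home-based business; years in business 23 ≥ 9 → General Business Permit not required.
[R6] does not serve food to the public → Regulatory License not required.
[R7] is a home-based business → exempt from Commercial Registration.
[R8] years in business 23 < 27; seating 122 ≥ 34 → Operating Permit not required.
[R9] dispenses prescription medication → Regulatory Certificate required.
[R10] seating 122 < 188; dispenses prescription medication → Operating Authorization required.

Compliance Authorization, Operating Authorization, Regulatory Certificate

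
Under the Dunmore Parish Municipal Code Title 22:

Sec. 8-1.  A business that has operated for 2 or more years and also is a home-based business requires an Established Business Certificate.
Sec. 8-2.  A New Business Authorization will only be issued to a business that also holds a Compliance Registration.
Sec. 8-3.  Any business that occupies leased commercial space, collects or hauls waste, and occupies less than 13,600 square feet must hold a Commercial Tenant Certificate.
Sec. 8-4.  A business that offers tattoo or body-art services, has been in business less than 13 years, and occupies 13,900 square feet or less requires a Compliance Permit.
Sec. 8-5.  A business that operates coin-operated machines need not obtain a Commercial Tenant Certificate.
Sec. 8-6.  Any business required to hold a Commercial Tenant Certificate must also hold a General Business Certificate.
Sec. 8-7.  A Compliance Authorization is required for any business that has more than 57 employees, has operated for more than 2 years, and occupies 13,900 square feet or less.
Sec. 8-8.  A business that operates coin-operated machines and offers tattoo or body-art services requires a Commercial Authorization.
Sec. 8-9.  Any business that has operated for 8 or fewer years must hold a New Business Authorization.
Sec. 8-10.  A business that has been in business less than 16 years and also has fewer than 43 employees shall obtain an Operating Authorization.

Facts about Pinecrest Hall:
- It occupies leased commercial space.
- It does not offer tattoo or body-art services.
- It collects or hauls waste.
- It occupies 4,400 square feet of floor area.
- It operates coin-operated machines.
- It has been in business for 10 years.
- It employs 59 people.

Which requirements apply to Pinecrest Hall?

Sec. 8-1. years in business 10 ≥ 2; occupies leased commercial space (not: is a home-based business) → Established Business Certificate not required.
Sec. 8-2. New Business Authorization is not required → no effect.
Sec. 8-3. occupies leased commercial space; collects or hauls waste; floor area 4,400 square feet < 13,600 square feet → Commercial Tenant Certificate required.
Sec. 8-4. does not offer tattoo or body-art services; years in business 10 < 13; floor area 4,400 square feet ≤ 13,900 square feet → Compliance Permit not required.
Sec. 8-5. operates coin-operated machines → exempt from Commercial Tenant Certificate.
Sec. 8-6. Commercial Tenant Certificate is not required → no effect.
Sec. 8-7. employees 59 > 57; years in business 10 > 2; floor area 4,400 square feet ≤ 13,900 square feet → Compliance Authorization required.
Sec. 8-8. operates coin-operated machines; does not offer tattoo or body-art services → Commercial Authorization not required.
Sec. 8-9. years in business 10 > 8 → New Business Authorization not required.
Sec. 8-10. years in business 10 < 16; employees 59 ≥ 43 → Operating Authorization not required.

Compliance Authorization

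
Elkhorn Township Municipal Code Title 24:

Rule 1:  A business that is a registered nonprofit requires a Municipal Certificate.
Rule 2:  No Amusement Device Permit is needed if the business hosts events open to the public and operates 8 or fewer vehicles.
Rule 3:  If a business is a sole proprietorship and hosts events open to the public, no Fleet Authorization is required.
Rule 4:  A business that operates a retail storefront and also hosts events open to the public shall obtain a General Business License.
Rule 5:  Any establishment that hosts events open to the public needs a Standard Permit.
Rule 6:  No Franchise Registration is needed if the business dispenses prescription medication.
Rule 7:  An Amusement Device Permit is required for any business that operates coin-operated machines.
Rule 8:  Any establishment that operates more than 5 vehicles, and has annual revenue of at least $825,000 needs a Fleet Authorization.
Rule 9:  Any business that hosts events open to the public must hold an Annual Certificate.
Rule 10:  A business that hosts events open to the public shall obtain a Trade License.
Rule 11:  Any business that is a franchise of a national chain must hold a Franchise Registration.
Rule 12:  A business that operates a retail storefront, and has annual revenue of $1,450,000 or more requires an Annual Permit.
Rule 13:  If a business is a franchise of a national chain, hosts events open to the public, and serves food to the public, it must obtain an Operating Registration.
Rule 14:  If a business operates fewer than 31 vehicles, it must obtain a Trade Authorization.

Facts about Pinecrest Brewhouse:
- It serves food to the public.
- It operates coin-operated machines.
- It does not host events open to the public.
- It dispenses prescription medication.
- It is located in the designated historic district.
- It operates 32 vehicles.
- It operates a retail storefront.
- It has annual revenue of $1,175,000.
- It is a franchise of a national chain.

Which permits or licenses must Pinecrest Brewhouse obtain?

Rule 1: is a franchise of a national chain (not: is a registered nonprofit) → Municipal Certificate not required.
Rule 2: does not host events open to the public; vehicles 32 > 8 → Amusement Device Permit exemption does not apply.
Rule 3: is a franchise of a national chain (not: is a sole proprietorship); does not host events open to the public → Fleet Authorization exemption does not apply.
Rule 4: operates a retail storefront; does not host events open to the public → General Business License not required.
Rule 5: does not host events open to the public → Standard Permit not required.
Rule 6: dispenses prescription medication → exempt from Franchise Registration.
Rule 7: operates coin-operated machines → Amusement Device Permit required.
Rule 8: vehicles 32 > 5; revenue $1,175,000 ≥ $825,000 → Fleet Authorization required.
Rule 9: does not host events open to the public → Annual Certificate not required.
Rule 10: does not host events open to the public → Trade License not required.
Rule 11: is a franchise of a national chain → Franchise Registration required.
Rule 12: operates a retail storefront; revenue $1,175,000 < $1,450,000 → Annual Permit not required.
Rule 13: is a franchise of a national chain; does not host events open to the public; serves food to the public → Operating Registration not required.
Rule 14: vehicles 32 ≥ 31 → Trade Authorization not required.

Amusement Device Permit, Fleet Authorization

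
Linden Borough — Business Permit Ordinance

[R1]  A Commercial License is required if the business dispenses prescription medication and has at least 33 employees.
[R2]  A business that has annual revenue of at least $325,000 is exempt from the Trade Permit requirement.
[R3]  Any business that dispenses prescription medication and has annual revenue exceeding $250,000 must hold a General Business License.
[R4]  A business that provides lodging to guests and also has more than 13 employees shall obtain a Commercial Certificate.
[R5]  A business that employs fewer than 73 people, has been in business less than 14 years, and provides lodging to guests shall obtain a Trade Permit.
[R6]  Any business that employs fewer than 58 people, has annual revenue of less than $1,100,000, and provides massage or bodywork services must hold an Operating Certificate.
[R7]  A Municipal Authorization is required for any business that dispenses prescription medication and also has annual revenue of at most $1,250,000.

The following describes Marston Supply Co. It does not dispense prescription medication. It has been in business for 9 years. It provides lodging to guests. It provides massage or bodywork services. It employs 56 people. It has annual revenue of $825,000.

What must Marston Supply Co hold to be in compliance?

Commercial Certificate, Operating Certificate

[R1] does not dispense prescription medication; employees 56 ≥ 33 → Commercial License not required.
[R2] revenue $825,000 ≥ $325,000 → exempt from Trade Permit.
[R3] does not dispense prescription medication; revenue $825,000 > $250,000 → General Business License not required.
[R4] provides lodging to guests; employees 56 > 13 → Commercial Certificate required.
[R5] employees 56 < 73; years in business 9 < 14; provides lodging to guests → Trade Permit required.
[R6] employees 56 < 58; revenue $825,000 < $1,100,000; provides massage or bodywork services → Operating Certificate required.
[R7] does not dispense prescription medication; revenue $825,000 ≤ $1,250,000 → Municipal Authorization not required.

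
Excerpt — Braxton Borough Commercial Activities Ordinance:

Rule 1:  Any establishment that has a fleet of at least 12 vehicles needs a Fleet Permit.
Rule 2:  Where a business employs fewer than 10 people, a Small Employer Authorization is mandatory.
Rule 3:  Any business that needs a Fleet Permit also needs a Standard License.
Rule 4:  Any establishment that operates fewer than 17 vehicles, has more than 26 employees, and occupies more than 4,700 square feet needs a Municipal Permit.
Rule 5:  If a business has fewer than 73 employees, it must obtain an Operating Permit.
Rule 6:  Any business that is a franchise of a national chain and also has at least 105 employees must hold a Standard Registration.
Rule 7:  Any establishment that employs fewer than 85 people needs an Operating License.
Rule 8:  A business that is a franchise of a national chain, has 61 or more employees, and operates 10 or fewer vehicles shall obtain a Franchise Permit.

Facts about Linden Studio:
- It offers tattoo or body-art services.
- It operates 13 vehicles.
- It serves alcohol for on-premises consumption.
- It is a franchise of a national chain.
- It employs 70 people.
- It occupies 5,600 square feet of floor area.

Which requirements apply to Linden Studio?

Fleet Permit, Municipal Permit, Operating License, Operating Permit, Standard License

Rule 1: vehicles 13 ≥ 12 → Fleet Permit required.
Rule 2: employees 70 ≥ 10 → Small Employer Authorization not required.
Rule 3: Fleet Permit is required → Standard License also required.
Rule 4: vehicles 13 < 17; employees 70 > 26; floor area 5,600 square feet > 4,700 square feet → Municipal Permit required.
Rule 5: employees 70 < 73 → Operating Permit required.
Rule 6: is a franchise of a national chain; employees 70 < 105 → Standard Registration not required.
Rule 7: employees 70 < 85 → Operating License required.
Rule 8: is a franchise of a national chain; employees 70 ≥ 61; vehicles 13 > 10 → Franchise Permit not required.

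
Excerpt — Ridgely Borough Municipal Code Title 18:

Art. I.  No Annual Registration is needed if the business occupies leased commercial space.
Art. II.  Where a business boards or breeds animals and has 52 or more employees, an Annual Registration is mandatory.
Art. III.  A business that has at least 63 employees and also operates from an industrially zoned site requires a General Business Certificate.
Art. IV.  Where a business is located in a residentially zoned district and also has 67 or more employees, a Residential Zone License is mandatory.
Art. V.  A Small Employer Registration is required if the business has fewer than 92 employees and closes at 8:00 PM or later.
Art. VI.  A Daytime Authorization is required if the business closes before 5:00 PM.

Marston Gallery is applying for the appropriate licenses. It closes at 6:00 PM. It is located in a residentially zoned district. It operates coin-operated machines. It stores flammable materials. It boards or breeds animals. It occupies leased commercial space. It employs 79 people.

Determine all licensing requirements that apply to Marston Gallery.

Residential Zone License

Art. I. occupies leased commercial space → exempt from Annual Registration.
Art. II. boards or breeds animals; employees 79 ≥ 52 → Annual Registration required.
Art. III. employees 79 ≥ 63; occupies leased commercial space (not: operates from an industrially zoned site) → General Business Certificate not required.
Art. IV. is located in a residentially zoned district; employees 79 ≥ 67 → Residential Zone License required.
Art. V. employees 79 < 92; closes 6:00 PM, at/before 8:00 PM → Small Employer Registration not required.
Art. VI. closes 6:00 PM, after 5:00 PM → Daytime Authorization not required.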